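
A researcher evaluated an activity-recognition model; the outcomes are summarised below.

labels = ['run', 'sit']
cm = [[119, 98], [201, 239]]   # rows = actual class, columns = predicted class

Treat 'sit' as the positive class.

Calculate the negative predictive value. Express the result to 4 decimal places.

NPV = TN/(TN+FN) = 119/(119+201) = 0.3719

0.3719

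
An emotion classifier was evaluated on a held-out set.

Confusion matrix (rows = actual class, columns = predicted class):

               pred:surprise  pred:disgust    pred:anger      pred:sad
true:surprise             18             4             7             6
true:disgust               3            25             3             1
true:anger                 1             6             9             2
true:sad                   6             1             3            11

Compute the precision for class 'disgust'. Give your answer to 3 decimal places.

Treat 'disgust' as positive and all other classes as negative.
precision = TP/(TP+FP).
disgust: TP=25, FP=4+6+1=11 → 25/36 = 0.6944

0.694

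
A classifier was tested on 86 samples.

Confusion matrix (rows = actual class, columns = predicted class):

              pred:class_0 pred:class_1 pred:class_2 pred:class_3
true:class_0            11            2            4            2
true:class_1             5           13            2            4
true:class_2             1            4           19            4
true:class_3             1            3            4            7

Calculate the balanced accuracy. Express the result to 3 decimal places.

Balanced accuracy = mean of per-class recall.
  class_0: recall = 11/19 = 0.5789
  class_1: recall = 13/24 = 0.5417
  class_2: recall = 19/28 = 0.6786
  class_3: recall = 7/15 = 0.4667
Mean = (0.5789 + 0.5417 + 0.6786 + 0.4667) / 4 = 0.566

0.566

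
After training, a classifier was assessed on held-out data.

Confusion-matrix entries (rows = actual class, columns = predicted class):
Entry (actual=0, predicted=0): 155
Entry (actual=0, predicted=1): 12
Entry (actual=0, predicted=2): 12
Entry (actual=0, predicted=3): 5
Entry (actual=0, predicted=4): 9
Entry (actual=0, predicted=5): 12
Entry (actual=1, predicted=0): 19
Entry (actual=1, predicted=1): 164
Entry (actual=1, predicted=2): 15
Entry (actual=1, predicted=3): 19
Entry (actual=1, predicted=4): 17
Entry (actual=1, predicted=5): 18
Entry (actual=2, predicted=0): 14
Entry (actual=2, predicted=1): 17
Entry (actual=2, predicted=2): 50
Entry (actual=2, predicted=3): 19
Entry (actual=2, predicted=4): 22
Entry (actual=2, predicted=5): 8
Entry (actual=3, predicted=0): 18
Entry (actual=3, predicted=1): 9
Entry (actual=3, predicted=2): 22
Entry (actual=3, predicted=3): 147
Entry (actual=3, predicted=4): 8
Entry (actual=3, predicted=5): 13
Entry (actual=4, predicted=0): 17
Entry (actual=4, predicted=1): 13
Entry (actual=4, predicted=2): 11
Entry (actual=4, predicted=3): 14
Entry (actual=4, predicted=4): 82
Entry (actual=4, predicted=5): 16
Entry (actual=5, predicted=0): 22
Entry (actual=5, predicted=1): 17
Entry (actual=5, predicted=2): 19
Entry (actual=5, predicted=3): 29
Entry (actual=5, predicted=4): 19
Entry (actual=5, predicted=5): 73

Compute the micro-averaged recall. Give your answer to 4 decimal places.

0.5907

Micro-averaging pools counts across classes: ΣTP=671, ΣFP=465, ΣFN=465.
Micro-recall = TP/(TP+FN) on pooled counts = 0.5907 (equals overall accuracy in single-label multiclass).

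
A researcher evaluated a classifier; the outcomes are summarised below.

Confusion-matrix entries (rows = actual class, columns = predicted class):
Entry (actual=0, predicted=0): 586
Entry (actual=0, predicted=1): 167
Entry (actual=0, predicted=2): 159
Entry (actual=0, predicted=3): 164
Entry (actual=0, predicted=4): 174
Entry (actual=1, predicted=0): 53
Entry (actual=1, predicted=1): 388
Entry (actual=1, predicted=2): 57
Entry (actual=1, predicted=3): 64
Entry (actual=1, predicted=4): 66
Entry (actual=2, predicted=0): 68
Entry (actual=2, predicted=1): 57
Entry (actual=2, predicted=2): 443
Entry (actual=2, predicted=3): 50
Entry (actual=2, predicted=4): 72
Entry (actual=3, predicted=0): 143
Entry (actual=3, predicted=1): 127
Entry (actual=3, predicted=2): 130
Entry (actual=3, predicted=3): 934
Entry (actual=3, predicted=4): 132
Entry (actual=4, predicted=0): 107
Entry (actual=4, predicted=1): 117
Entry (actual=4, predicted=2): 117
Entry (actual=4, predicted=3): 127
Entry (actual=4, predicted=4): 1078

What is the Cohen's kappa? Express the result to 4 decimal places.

Observed agreement pₒ = trace/N = 3429/5580 = 0.61452
Expected agreement pₑ = Σ (rowᵢ·colᵢ)/N² = (1250·957 + 628·856 + 690·906 + 1466·1339 + 1546·1522)/5580² = 0.21438
κ = (pₒ − pₑ)/(1 − pₑ) = (0.61452 − 0.21438)/(1 − 0.21438) = 0.5093

0.5093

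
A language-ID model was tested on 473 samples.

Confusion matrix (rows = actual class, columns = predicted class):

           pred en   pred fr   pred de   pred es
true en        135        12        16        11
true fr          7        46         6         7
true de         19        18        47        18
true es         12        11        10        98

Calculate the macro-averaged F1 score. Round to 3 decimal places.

0.660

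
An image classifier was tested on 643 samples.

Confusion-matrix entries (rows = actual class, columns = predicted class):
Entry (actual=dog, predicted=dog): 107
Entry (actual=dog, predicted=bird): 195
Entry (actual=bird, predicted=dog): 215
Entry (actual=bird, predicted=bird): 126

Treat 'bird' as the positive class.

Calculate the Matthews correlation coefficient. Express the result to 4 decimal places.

-0.2757

MCC = (TP·TN − FP·FN) / √((TP+FP)(TP+FN)(TN+FP)(TN+FN))
Numerator = 126·107 − 195·215 = -28443
Denominator = √(321·341·302·322) = √10644425484 = 103171.8250
MCC = -28443 / 103171.8250 = -0.2757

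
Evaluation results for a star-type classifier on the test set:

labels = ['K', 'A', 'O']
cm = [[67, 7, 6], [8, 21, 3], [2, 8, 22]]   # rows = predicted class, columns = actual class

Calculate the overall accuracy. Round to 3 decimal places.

0.764

Accuracy = trace / total = (67+21+22=110) / 144 = 110/144 = 0.764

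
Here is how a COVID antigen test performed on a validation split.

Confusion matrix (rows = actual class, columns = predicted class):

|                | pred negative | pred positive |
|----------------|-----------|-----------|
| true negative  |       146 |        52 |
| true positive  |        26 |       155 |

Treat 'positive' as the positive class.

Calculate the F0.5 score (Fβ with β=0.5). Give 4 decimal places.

0.7681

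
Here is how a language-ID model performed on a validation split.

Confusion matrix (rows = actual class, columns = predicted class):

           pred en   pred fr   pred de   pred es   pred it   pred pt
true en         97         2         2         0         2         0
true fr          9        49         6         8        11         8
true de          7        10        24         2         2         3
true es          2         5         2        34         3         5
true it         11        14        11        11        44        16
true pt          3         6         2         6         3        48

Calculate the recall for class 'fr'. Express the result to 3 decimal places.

0.538

recall = TP/(TP+FN).
fr: TP=49, FN=9+6+8+11+8=42 → 49/91 = 0.5385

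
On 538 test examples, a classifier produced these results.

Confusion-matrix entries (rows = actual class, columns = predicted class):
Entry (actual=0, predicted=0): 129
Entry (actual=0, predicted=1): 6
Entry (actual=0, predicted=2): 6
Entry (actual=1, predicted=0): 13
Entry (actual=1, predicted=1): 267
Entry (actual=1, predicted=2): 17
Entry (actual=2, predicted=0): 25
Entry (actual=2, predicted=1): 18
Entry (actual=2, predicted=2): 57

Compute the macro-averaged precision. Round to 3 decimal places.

0.801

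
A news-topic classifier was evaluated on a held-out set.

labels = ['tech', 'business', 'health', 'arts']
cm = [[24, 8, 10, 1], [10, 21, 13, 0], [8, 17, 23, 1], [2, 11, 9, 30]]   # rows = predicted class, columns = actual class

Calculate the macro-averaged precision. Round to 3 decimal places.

Per-class precision (TP/(TP+FP)):
  tech: TP=24, FP=8+10+1=19 → 24/43 = 0.5581
  business: TP=21, FP=10+13+0=23 → 21/44 = 0.4773
  health: TP=23, FP=8+17+1=26 → 23/49 = 0.4694
  arts: TP=30, FP=2+11+9=22 → 30/52 = 0.5769
Macro-precision = mean = (0.5581 + 0.4773 + 0.4694 + 0.5769) / 4 = 0.520

0.520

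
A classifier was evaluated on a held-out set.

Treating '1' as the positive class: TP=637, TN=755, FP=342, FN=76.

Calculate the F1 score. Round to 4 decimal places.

Precision = TP/(TP+FP) = 637/979 = 0.6507
Recall = TP/(TP+FN) = 637/713 = 0.8934
F1 = 2·TP/(2·TP+FP+FN) = 1274/1692 = 0.7530

0.7530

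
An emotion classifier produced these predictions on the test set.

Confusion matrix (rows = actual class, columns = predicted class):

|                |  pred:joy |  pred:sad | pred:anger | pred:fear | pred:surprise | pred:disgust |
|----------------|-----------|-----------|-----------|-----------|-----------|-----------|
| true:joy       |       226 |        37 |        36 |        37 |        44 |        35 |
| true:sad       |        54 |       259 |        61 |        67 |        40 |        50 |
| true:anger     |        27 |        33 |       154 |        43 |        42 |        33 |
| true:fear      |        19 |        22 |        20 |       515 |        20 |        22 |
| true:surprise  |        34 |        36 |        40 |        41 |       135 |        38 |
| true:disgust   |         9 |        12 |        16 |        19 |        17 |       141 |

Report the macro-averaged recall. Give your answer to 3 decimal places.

Per-class recall (TP/(TP+FN)):
  joy: TP=226, FN=37+36+37+44+35=189 → 226/415 = 0.5446
  sad: TP=259, FN=54+61+67+40+50=272 → 259/531 = 0.4878
  anger: TP=154, FN=27+33+43+42+33=178 → 154/332 = 0.4639
  fear: TP=515, FN=19+22+20+20+22=103 → 515/618 = 0.8333
  surprise: TP=135, FN=34+36+40+41+38=189 → 135/324 = 0.4167
  disgust: TP=141, FN=9+12+16+19+17=73 → 141/214 = 0.6589
Macro-recall = mean = (0.5446 + 0.4878 + 0.4639 + 0.8333 + 0.4167 + 0.6589) / 6 = 0.568

0.568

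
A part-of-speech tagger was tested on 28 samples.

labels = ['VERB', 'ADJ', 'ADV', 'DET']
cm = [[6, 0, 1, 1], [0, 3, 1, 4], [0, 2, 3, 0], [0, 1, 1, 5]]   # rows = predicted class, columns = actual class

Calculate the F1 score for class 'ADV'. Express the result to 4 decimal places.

0.5455

One-vs-rest for 'ADV': TP = diagonal; FP = other classes predicted 'ADV'; FN = 'ADV' predicted as other.
F1 score = 2·TP/(2·TP+FP+FN).
ADV: TP=3, FP=0+2+0=2, FN=1+1+1=3 → 6/11 = 0.54545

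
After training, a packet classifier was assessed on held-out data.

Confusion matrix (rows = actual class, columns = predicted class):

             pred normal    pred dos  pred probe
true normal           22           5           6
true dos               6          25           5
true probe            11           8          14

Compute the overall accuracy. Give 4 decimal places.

Accuracy = trace / total = (22+25+14=61) / 102 = 61/102 = 0.5980

0.5980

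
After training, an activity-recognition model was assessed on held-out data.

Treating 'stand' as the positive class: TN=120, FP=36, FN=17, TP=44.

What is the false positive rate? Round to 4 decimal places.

0.2308

FPR = FP/(FP+TN) = 36/(36+120) = 0.2308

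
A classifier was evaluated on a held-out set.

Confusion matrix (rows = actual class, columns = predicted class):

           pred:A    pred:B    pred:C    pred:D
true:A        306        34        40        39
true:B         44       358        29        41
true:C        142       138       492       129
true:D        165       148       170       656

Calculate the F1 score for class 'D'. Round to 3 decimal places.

0.655

Treat 'D' as positive and all other classes as negative.
F1 score = 2·TP/(2·TP+FP+FN).
D: TP=656, FP=39+41+129=209, FN=165+148+170=483 → 1312/2004 = 0.6547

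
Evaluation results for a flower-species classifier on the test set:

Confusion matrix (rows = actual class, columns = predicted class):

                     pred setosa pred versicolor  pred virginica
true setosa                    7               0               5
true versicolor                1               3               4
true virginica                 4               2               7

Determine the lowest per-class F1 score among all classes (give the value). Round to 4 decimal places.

0.4615

Per-class F1 score (2·TP/(2·TP+FP+FN)):
  setosa: TP=7, FP=1+4=5, FN=0+5=5 → 14/24 = 0.58333
  versicolor: TP=3, FP=0+2=2, FN=1+4=5 → 6/13 = 0.46154
  virginica: TP=7, FP=5+4=9, FN=4+2=6 → 14/29 = 0.48276
Lowest is class 'versicolor' with F1 score = 0.4615.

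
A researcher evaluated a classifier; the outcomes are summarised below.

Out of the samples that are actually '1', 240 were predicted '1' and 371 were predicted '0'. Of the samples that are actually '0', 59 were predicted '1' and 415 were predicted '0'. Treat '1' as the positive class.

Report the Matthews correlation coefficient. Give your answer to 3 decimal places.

0.298

MCC = (TP·TN − FP·FN) / √((TP+FP)(TP+FN)(TN+FP)(TN+FN))
Numerator = 240·415 − 59·371 = 77711
Denominator = √(299·611·474·786) = √68063344596 = 260889.5257
MCC = 77711 / 260889.5257 = 0.298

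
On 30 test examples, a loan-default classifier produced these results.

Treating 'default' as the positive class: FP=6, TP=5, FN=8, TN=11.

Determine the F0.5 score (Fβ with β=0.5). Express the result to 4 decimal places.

0.4386

Fβ = (1+β²)·TP / ((1+β²)·TP + β²·FN + FP), with β²=1/4
= 1.25·5 / (1.25·5 + 0.25·8 + 6) = 0.4386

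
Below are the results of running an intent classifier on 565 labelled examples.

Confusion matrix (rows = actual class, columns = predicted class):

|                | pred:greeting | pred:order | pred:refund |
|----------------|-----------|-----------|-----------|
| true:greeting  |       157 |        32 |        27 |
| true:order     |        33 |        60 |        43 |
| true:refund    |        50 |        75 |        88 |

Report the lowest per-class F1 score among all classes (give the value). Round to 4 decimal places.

Per-class F1 score (2·TP/(2·TP+FP+FN)):
  greeting: TP=157, FP=33+50=83, FN=32+27=59 → 314/456 = 0.68860
  order: TP=60, FP=32+75=107, FN=33+43=76 → 120/303 = 0.39604
  refund: TP=88, FP=27+43=70, FN=50+75=125 → 176/371 = 0.47439
Lowest is class 'order' with F1 score = 0.3960.

0.3960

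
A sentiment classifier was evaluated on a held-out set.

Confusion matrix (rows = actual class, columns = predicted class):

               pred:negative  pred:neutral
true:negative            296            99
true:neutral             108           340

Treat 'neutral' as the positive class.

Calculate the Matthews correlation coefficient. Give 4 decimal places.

0.5077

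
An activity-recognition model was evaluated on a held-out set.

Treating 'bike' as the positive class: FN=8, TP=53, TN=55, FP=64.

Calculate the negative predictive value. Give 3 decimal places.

0.873

NPV = TN/(TN+FN) = 55/(55+8) = 0.873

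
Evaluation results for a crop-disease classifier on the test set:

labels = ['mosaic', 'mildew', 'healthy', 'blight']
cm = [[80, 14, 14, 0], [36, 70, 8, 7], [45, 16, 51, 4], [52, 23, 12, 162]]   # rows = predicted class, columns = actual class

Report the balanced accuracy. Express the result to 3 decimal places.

0.620

Balanced accuracy = mean of per-class recall.
  mosaic: recall = 80/213 = 0.3756
  mildew: recall = 70/123 = 0.5691
  healthy: recall = 51/85 = 0.6000
  blight: recall = 162/173 = 0.9364
Mean = (0.3756 + 0.5691 + 0.6000 + 0.9364) / 4 = 0.620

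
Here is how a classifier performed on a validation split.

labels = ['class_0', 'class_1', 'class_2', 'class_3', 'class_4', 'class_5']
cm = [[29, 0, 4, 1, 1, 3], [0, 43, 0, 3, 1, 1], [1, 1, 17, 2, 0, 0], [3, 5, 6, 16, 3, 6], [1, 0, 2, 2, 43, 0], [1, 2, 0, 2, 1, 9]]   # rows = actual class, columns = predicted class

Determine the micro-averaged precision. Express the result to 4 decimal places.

0.7512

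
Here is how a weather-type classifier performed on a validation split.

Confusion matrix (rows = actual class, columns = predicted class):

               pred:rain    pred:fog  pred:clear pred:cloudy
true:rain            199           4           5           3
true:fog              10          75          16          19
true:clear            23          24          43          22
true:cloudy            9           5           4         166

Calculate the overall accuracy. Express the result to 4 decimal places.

0.7703

Accuracy = trace / total = (199+75+43+166=483) / 627 = 483/627 = 0.7703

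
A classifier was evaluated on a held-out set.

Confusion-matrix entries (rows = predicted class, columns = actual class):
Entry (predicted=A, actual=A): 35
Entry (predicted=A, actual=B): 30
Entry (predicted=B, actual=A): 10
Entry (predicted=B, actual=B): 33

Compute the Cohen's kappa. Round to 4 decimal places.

Observed agreement pₒ = trace/N = 68/108 = 0.62963
Expected agreement pₑ = Σ (rowᵢ·colᵢ)/N² = (45·65 + 63·43)/108² = 0.48302
κ = (pₒ − pₑ)/(1 − pₑ) = (0.62963 − 0.48302)/(1 − 0.48302) = 0.2836

0.2836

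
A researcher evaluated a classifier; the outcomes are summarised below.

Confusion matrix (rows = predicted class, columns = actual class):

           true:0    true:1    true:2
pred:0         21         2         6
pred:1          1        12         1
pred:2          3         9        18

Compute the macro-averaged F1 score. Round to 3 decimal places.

0.694

Per-class F1 score (2·TP/(2·TP+FP+FN)):
  0: TP=21, FP=2+6=8, FN=1+3=4 → 42/54 = 0.7778
  1: TP=12, FP=1+1=2, FN=2+9=11 → 24/37 = 0.6486
  2: TP=18, FP=3+9=12, FN=6+1=7 → 36/55 = 0.6545
Macro-F1 score = mean = (0.7778 + 0.6486 + 0.6545) / 3 = 0.694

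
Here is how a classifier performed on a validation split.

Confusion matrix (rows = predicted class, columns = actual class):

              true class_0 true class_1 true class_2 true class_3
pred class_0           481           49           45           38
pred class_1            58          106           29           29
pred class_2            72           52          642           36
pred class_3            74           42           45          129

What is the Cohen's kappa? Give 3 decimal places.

0.572

Observed agreement pₒ = trace/N = 1358/1927 = 0.7047
Expected agreement pₑ = Σ (rowᵢ·colᵢ)/N² = (685·613 + 249·222 + 761·802 + 232·290)/1927² = 0.3104
κ = (pₒ − pₑ)/(1 − pₑ) = (0.7047 − 0.3104)/(1 − 0.3104) = 0.572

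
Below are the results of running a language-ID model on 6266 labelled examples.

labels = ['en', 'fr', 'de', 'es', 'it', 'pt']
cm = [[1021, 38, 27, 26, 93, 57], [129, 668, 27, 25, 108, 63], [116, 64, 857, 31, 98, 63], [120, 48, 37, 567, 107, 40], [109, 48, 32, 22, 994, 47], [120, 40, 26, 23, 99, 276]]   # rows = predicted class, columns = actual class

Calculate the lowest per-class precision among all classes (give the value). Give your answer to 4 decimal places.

Per-class precision (TP/(TP+FP)):
  en: TP=1021, FP=38+27+26+93+57=241 → 1021/1262 = 0.80903
  fr: TP=668, FP=129+27+25+108+63=352 → 668/1020 = 0.65490
  de: TP=857, FP=116+64+31+98+63=372 → 857/1229 = 0.69731
  es: TP=567, FP=120+48+37+107+40=352 → 567/919 = 0.61697
  it: TP=994, FP=109+48+32+22+47=258 → 994/1252 = 0.79393
  pt: TP=276, FP=120+40+26+23+99=308 → 276/584 = 0.47260
Lowest is class 'pt' with precision = 0.4726.

0.4726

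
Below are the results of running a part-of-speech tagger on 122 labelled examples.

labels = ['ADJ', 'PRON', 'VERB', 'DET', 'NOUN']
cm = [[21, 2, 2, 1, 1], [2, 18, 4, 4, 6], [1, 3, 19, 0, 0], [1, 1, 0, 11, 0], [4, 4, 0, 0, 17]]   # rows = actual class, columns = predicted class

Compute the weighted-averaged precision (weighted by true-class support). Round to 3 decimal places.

Per-class precision (TP/(TP+FP)):
  ADJ: TP=21, FP=2+1+1+4=8 → 21/29 = 0.7241
  PRON: TP=18, FP=2+3+1+4=10 → 18/28 = 0.6429
  VERB: TP=19, FP=2+4+0+0=6 → 19/25 = 0.7600
  DET: TP=11, FP=1+4+0+0=5 → 11/16 = 0.6875
  NOUN: TP=17, FP=1+6+0+0=7 → 17/24 = 0.7083
Weighted-precision = Σ (supportᵢ/N)·precisionᵢ with N=122: (27/122)·0.7241 + (34/122)·0.6429 + (23/122)·0.7600 + (13/122)·0.6875 + (25/122)·0.7083 = 0.701

0.701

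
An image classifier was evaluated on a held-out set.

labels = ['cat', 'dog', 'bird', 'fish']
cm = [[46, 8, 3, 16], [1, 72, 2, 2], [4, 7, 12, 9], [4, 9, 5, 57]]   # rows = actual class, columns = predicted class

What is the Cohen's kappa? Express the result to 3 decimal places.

0.622

Observed agreement pₒ = trace/N = 187/257 = 0.7276
Expected agreement pₑ = Σ (rowᵢ·colᵢ)/N² = (73·55 + 77·96 + 32·22 + 75·84)/257² = 0.2787
κ = (pₒ − pₑ)/(1 − pₑ) = (0.7276 − 0.2787)/(1 − 0.2787) = 0.622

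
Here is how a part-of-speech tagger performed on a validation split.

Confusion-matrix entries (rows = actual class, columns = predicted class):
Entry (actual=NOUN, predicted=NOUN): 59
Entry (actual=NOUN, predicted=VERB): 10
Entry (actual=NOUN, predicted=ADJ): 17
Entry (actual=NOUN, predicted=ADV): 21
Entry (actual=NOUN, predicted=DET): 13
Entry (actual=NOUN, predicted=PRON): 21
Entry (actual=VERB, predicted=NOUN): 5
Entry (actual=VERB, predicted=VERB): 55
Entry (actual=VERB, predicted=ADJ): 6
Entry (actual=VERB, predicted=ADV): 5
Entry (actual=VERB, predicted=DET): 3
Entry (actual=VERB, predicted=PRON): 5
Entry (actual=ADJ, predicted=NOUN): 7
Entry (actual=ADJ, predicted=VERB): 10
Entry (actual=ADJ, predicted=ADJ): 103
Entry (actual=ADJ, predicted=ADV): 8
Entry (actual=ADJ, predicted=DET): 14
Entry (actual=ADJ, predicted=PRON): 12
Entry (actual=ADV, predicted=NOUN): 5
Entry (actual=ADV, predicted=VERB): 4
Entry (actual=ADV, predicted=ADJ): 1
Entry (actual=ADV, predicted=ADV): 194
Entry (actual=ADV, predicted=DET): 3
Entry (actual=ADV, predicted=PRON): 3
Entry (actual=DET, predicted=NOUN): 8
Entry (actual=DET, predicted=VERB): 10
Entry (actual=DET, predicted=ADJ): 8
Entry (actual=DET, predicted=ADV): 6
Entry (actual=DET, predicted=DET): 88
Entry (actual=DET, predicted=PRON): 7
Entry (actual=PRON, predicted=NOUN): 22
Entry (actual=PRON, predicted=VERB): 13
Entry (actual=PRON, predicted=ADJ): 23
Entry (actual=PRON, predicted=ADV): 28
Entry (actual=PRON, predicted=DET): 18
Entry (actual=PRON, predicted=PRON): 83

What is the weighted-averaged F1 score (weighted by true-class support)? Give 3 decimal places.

0.636

Per-class F1 score (2·TP/(2·TP+FP+FN)):
  NOUN: TP=59, FP=5+7+5+8+22=47, FN=10+17+21+13+21=82 → 118/247 = 0.4777
  VERB: TP=55, FP=10+10+4+10+13=47, FN=5+6+5+3+5=24 → 110/181 = 0.6077
  ADJ: TP=103, FP=17+6+1+8+23=55, FN=7+10+8+14+12=51 → 206/312 = 0.6603
  ADV: TP=194, FP=21+5+8+6+28=68, FN=5+4+1+3+3=16 → 388/472 = 0.8220
  DET: TP=88, FP=13+3+14+3+18=51, FN=8+10+8+6+7=39 → 176/266 = 0.6617
  PRON: TP=83, FP=21+5+12+3+7=48, FN=22+13+23+28+18=104 → 166/318 = 0.5220
Weighted-F1 score = Σ (supportᵢ/N)·F1 scoreᵢ with N=898: (141/898)·0.4777 + (79/898)·0.6077 + (154/898)·0.6603 + (210/898)·0.8220 + (127/898)·0.6617 + (187/898)·0.5220 = 0.636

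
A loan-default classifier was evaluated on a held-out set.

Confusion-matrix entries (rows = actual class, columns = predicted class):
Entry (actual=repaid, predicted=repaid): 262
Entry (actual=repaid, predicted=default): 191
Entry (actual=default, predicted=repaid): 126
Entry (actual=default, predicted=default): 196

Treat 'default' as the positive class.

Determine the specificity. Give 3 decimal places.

Specificity = TN/(TN+FP) = 262/(262+191) = 0.578

0.578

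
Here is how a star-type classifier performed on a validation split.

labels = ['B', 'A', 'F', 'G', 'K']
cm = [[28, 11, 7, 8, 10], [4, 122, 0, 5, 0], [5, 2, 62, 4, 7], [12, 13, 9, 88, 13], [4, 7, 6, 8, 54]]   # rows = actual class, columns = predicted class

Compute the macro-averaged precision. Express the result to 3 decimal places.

0.695

Per-class precision (TP/(TP+FP)):
  B: TP=28, FP=4+5+12+4=25 → 28/53 = 0.5283
  A: TP=122, FP=11+2+13+7=33 → 122/155 = 0.7871
  F: TP=62, FP=7+0+9+6=22 → 62/84 = 0.7381
  G: TP=88, FP=8+5+4+8=25 → 88/113 = 0.7788
  K: TP=54, FP=10+0+7+13=30 → 54/84 = 0.6429
Macro-precision = mean = (0.5283 + 0.7871 + 0.7381 + 0.7788 + 0.6429) / 5 = 0.695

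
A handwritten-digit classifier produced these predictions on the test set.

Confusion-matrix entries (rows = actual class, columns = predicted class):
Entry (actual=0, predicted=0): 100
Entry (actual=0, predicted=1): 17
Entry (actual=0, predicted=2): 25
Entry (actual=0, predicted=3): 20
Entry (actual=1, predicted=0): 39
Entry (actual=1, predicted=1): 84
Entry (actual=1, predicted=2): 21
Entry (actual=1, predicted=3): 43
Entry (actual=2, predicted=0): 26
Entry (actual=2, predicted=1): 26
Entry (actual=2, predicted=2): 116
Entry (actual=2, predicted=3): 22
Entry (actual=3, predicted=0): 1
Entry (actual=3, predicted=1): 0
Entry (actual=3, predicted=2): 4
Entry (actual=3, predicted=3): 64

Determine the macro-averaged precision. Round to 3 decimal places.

0.598

Per-class precision (TP/(TP+FP)):
  0: TP=100, FP=39+26+1=66 → 100/166 = 0.6024
  1: TP=84, FP=17+26+0=43 → 84/127 = 0.6614
  2: TP=116, FP=25+21+4=50 → 116/166 = 0.6988
  3: TP=64, FP=20+43+22=85 → 64/149 = 0.4295
Macro-precision = mean = (0.6024 + 0.6614 + 0.6988 + 0.4295) / 4 = 0.598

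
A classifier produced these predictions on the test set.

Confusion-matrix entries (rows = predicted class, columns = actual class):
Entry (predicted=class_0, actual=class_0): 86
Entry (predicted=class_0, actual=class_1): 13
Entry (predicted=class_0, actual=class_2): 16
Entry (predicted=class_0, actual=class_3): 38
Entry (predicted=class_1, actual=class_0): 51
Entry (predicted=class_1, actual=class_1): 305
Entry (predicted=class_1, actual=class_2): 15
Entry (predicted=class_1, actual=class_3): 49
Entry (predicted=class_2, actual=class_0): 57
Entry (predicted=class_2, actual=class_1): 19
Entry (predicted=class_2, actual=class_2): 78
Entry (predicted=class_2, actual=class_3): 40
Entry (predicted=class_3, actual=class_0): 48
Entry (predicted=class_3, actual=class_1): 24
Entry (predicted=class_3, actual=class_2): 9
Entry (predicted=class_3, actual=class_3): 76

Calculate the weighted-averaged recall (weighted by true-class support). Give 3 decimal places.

0.590

Per-class recall (TP/(TP+FN)):
  class_0: TP=86, FN=51+57+48=156 → 86/242 = 0.3554
  class_1: TP=305, FN=13+19+24=56 → 305/361 = 0.8449
  class_2: TP=78, FN=16+15+9=40 → 78/118 = 0.6610
  class_3: TP=76, FN=38+49+40=127 → 76/203 = 0.3744
Weighted-recall = Σ (supportᵢ/N)·recallᵢ with N=924: (242/924)·0.3554 + (361/924)·0.8449 + (118/924)·0.6610 + (203/924)·0.3744 = 0.590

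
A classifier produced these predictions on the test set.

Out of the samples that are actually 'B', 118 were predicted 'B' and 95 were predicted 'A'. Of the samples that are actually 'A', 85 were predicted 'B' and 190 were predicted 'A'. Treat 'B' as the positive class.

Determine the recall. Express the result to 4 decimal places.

0.5540

Recall = TP/(TP+FN) = 118/(118+95) = 118/213 = 0.5540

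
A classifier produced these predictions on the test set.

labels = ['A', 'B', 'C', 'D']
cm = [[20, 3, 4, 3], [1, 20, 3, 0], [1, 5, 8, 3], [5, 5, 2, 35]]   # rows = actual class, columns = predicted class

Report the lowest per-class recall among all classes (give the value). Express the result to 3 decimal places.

0.471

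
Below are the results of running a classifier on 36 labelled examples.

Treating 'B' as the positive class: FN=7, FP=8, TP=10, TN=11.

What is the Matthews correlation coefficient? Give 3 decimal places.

0.167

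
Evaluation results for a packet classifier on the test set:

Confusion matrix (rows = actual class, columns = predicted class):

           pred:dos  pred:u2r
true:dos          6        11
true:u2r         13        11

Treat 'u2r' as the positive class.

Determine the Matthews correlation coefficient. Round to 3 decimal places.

MCC = (TP·TN − FP·FN) / √((TP+FP)(TP+FN)(TN+FP)(TN+FN))
Numerator = 11·6 − 11·13 = -77
Denominator = √(22·24·17·19) = √170544 = 412.9697
MCC = -77 / 412.9697 = -0.186

-0.186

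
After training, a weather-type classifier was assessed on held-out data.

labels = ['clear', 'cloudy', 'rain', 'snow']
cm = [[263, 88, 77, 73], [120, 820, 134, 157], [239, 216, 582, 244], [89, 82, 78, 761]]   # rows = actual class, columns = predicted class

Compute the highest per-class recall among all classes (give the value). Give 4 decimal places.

0.7535

Per-class recall (TP/(TP+FN)):
  clear: TP=263, FN=88+77+73=238 → 263/501 = 0.52495
  cloudy: TP=820, FN=120+134+157=411 → 820/1231 = 0.66613
  rain: TP=582, FN=239+216+244=699 → 582/1281 = 0.45433
  snow: TP=761, FN=89+82+78=249 → 761/1010 = 0.75347
Highest is class 'snow' with recall = 0.7535.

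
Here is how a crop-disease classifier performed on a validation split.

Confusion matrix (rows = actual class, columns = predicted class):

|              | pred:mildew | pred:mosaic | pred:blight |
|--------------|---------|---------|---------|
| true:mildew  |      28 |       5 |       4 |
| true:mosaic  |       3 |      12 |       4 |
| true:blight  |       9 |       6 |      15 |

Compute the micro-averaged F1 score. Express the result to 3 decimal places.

Micro-averaging pools counts across classes: ΣTP=55, ΣFP=31, ΣFN=31.
Micro-F1 score = 2·TP/(2·TP+FP+FN) on pooled counts = 0.640 (equals overall accuracy in single-label multiclass).

0.640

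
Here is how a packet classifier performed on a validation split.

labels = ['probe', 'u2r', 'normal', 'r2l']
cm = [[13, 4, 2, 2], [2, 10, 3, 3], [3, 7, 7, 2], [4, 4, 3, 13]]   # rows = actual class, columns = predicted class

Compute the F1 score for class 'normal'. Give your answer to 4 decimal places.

Treat 'normal' as positive and all other classes as negative.
F1 score = 2·TP/(2·TP+FP+FN).
normal: TP=7, FP=2+3+3=8, FN=3+7+2=12 → 14/34 = 0.41176

0.4118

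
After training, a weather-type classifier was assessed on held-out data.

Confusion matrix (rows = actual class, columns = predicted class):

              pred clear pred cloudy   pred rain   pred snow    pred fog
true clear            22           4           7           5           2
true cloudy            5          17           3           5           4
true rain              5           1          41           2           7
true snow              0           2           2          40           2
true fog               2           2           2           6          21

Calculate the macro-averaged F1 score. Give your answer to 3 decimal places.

0.656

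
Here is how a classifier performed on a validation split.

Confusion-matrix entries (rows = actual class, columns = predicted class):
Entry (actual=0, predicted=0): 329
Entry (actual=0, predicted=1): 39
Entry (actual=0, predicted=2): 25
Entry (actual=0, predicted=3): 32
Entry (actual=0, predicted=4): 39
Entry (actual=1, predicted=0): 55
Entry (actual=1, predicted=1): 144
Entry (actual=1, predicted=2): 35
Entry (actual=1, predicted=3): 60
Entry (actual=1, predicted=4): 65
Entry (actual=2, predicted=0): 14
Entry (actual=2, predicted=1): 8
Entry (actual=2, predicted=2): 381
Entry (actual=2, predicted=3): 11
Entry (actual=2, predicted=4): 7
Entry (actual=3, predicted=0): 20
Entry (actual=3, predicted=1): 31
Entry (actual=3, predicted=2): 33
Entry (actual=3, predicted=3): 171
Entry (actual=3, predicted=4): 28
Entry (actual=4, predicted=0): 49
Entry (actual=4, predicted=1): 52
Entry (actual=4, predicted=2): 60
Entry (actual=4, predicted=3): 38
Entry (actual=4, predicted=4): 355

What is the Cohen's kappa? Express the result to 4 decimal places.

Observed agreement pₒ = trace/N = 1380/2081 = 0.66314
Expected agreement pₑ = Σ (rowᵢ·colᵢ)/N² = (464·467 + 359·274 + 421·534 + 283·312 + 554·494)/2081² = 0.20825
κ = (pₒ − pₑ)/(1 − pₑ) = (0.66314 − 0.20825)/(1 − 0.20825) = 0.5745

0.5745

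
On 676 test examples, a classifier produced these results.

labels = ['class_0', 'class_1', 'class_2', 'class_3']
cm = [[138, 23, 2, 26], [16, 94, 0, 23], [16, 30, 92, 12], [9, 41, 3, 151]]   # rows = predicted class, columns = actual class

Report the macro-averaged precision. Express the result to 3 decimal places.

0.698

Per-class precision (TP/(TP+FP)):
  class_0: TP=138, FP=23+2+26=51 → 138/189 = 0.7302
  class_1: TP=94, FP=16+0+23=39 → 94/133 = 0.7068
  class_2: TP=92, FP=16+30+12=58 → 92/150 = 0.6133
  class_3: TP=151, FP=9+41+3=53 → 151/204 = 0.7402
Macro-precision = mean = (0.7302 + 0.7068 + 0.6133 + 0.7402) / 4 = 0.698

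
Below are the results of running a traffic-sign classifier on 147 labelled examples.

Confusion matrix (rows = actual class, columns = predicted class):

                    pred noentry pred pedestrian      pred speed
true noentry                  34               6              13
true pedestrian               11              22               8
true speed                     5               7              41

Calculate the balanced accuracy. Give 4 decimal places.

Balanced accuracy = mean of per-class recall.
  noentry: recall = 34/53 = 0.64151
  pedestrian: recall = 22/41 = 0.53659
  speed: recall = 41/53 = 0.77358
Mean = (0.64151 + 0.53659 + 0.77358) / 3 = 0.6506

0.6506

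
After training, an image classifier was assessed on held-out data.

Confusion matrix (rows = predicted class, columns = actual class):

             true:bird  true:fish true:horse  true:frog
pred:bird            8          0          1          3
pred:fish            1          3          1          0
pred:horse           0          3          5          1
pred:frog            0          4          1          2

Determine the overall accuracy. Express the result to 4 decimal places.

0.5455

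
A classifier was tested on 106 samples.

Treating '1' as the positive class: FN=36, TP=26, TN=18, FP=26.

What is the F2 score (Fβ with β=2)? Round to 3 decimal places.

Fβ = (1+β²)·TP / ((1+β²)·TP + β²·FN + FP), with β²=4
= 5·26 / (5·26 + 4·36 + 26) = 0.433

0.433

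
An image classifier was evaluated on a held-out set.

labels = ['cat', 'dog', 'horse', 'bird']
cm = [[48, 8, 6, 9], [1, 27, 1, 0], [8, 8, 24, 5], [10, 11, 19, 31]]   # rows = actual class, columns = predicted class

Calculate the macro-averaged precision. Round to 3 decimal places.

Per-class precision (TP/(TP+FP)):
  cat: TP=48, FP=1+8+10=19 → 48/67 = 0.7164
  dog: TP=27, FP=8+8+11=27 → 27/54 = 0.5000
  horse: TP=24, FP=6+1+19=26 → 24/50 = 0.4800
  bird: TP=31, FP=9+0+5=14 → 31/45 = 0.6889
Macro-precision = mean = (0.7164 + 0.5000 + 0.4800 + 0.6889) / 4 = 0.596

0.596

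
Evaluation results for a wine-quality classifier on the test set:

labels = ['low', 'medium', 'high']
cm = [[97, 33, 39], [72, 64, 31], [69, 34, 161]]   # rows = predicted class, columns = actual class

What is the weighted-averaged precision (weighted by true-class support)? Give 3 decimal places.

0.546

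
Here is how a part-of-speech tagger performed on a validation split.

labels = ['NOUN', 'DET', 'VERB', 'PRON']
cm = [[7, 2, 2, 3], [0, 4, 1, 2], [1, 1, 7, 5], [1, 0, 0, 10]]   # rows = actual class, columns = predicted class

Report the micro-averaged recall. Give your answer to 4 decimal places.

0.6087

Micro-averaging pools counts across classes: ΣTP=28, ΣFP=18, ΣFN=18.
Micro-recall = TP/(TP+FN) on pooled counts = 0.6087 (equals overall accuracy in single-label multiclass).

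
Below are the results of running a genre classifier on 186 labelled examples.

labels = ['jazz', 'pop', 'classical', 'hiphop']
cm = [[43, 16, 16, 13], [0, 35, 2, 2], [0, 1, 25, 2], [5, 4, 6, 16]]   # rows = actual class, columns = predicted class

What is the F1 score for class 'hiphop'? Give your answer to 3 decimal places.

0.500

Take TP from the diagonal, FP from the rest of the 'hiphop' prediction marginal, FN from the rest of the 'hiphop' actual marginal.
F1 score = 2·TP/(2·TP+FP+FN).
hiphop: TP=16, FP=13+2+2=17, FN=5+4+6=15 → 32/64 = 0.5000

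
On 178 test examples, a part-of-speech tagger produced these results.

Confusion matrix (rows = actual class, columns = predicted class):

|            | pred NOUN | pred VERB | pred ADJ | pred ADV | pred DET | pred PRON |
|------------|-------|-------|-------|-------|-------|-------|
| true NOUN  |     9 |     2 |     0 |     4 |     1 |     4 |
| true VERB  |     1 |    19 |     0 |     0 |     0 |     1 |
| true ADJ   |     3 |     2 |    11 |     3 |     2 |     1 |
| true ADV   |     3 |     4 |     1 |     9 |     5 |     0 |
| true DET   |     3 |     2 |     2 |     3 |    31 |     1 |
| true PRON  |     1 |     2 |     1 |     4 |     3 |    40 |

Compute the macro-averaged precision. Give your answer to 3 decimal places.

Per-class precision (TP/(TP+FP)):
  NOUN: TP=9, FP=1+3+3+3+1=11 → 9/20 = 0.4500
  VERB: TP=19, FP=2+2+4+2+2=12 → 19/31 = 0.6129
  ADJ: TP=11, FP=0+0+1+2+1=4 → 11/15 = 0.7333
  ADV: TP=9, FP=4+0+3+3+4=14 → 9/23 = 0.3913
  DET: TP=31, FP=1+0+2+5+3=11 → 31/42 = 0.7381
  PRON: TP=40, FP=4+1+1+0+1=7 → 40/47 = 0.8511
Macro-precision = mean = (0.4500 + 0.6129 + 0.7333 + 0.3913 + 0.7381 + 0.8511) / 6 = 0.629

0.629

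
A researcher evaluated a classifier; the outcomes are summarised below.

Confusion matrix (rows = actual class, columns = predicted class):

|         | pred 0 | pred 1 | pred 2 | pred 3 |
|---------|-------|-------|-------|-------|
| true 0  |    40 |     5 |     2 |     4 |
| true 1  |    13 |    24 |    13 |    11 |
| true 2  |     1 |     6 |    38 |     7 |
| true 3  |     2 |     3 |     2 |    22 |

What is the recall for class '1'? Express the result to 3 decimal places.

0.393

recall = TP/(TP+FN).
1: TP=24, FN=13+13+11=37 → 24/61 = 0.3934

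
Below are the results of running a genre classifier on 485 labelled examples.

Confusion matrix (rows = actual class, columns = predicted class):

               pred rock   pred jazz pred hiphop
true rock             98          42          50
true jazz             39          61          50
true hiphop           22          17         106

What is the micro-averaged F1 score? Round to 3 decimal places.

Micro-averaging pools counts across classes: ΣTP=265, ΣFP=220, ΣFN=220.
Micro-F1 score = 2·TP/(2·TP+FP+FN) on pooled counts = 0.546 (equals overall accuracy in single-label multiclass).

0.546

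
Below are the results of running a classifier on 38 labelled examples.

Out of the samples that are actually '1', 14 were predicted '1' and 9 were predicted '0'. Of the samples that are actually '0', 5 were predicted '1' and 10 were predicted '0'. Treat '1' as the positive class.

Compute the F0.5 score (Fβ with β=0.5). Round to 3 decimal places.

Fβ = (1+β²)·TP / ((1+β²)·TP + β²·FN + FP), with β²=1/4
= 1.25·14 / (1.25·14 + 0.25·9 + 5) = 0.707

0.707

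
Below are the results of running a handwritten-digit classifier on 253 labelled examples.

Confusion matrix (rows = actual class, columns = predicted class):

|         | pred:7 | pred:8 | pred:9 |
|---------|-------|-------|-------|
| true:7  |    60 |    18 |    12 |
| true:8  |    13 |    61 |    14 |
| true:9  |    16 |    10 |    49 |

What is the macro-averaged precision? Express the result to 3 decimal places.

0.671

Per-class precision (TP/(TP+FP)):
  7: TP=60, FP=13+16=29 → 60/89 = 0.6742
  8: TP=61, FP=18+10=28 → 61/89 = 0.6854
  9: TP=49, FP=12+14=26 → 49/75 = 0.6533
Macro-precision = mean = (0.6742 + 0.6854 + 0.6533) / 3 = 0.671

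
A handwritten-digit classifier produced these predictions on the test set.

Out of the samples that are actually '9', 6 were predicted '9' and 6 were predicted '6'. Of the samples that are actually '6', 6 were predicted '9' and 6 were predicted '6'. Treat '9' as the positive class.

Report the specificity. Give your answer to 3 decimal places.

0.500

Specificity = TN/(TN+FP) = 6/(6+6) = 0.500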